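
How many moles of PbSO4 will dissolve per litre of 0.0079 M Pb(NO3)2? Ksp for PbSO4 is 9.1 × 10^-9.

s ≈ 1.2 × 10^-6 M

PbSO4(s) ⇌ Pb^2+(aq) + SO4^2-(aq)
Ksp = [Pb^2+][SO4^2-]
Let s be the molar solubility in this solution. [Pb^2+] = 0.0079 + s ≈ 0.0079, [SO4^2-] = s (Ksp is small, so little additional dissolves).
Ksp ≈ 0.0079 × s
s = 1.2 x 10^-6 M
Check: s = 1.2 × 10^-6 ≪ 0.0079, so the approximation is valid.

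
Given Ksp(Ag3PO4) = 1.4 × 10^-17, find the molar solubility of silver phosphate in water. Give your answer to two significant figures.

Ag3PO4(s) ⇌ 3 Ag^+ + PO4^3-
Ksp = [Ag^+]^3[PO4^3-]
For each mole of Ag3PO4 that dissolves: [Ag^+] = 3s, [PO4^3-] = s.
Substituting: Ksp = (3s)^3s = 27s^4
Solving, s = (1.4 × 10^-17/27)^(1/4) = 2.7 × 10^-5 M

s = 2.7 × 10^-5 M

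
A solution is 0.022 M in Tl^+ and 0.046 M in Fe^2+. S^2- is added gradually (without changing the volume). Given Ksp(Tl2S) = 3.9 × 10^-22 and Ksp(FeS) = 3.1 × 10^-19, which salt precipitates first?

Precipitation of each salt starts when its ion product equals its Ksp.
For Tl2S: 3.9 × 10^-22 = (0.022)^2 × [S^2-]  ⇒  [S^2-] = 8.1 × 10^-19 M.
For FeS: 3.1 × 10^-19 = 0.046 × [S^2-]  ⇒  [S^2-] = 6.7 x 10^-18 M.
The salt with the lower threshold [S^2-] precipitates first: Tl2S.

Tl2S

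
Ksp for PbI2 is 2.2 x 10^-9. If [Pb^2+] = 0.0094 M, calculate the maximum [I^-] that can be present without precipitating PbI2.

PbI2(s) ⇌ Pb^2+ + 2 I^-
Ksp = [Pb^2+][I^-]^2
Precipitation begins when Q = Ksp. With [Pb^2+] = 0.0094 M:
2.2 x 10^-9 = (0.0094) × [I^-]^2
[I^-] = (2.2 x 10^-9 / 9.4 x 10^-3)^(1/2) = 4.8 × 10^-4 M

[I^-] = 4.8 x 10^-4 M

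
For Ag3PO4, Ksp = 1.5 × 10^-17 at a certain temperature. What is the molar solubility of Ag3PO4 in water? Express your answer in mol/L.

2.7 × 10^-5 M

Ag3PO4(s) <=> 3 Ag^+(aq) + PO4^3-(aq)
Ksp = [Ag^+]^3[PO4^3-]
With molar solubility s: [Ag^+] = 3s, [PO4^3-] = s.
So Ksp = (3s)^3 × s = 27s^4
Solving, s = (1.5 × 10^-17/27)^(1/4) = 2.7 x 10^-5 M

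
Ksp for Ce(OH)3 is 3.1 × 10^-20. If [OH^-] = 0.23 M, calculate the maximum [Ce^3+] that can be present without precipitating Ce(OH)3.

[Ce^3+] ≈ 2.5 × 10^-18 M

Ce(OH)3(s) ⇌ Ce^3+(aq) + 3 OH^-(aq)
Ksp = [Ce^3+][OH^-]^3
Precipitation begins when Q = Ksp. With [OH^-] = 0.23 M:
3.1 × 10^-20 = (0.23)^3 × [Ce^3+]
[Ce^3+] = (3.1 × 10^-20 / 1.22 × 10^-2) = 2.5 × 10^-18 M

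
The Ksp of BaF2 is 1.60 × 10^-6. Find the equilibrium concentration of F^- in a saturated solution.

[F^-] ≈ 1.47e-2 M

BaF2(s) <=> Ba^2+(aq) + 2 F^-(aq)
Ksp = [Ba^2+][F^-]^2
For each mole of BaF2 that dissolves: [Ba^2+] = s, [F^-] = 2s.
Ksp = s(2s)^2 = 4s^3
s^3 = 1.60 × 10^-6 / 4, so s = 7.368 × 10^-3 M
[F^-] = 2s = 1.47 x 10^-2 M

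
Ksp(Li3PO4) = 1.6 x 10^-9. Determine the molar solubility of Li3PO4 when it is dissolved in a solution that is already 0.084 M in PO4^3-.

Li3PO4(s) <=> 3 Li^+ + PO4^3-
Ksp = [Li^+]^3[PO4^3-]
If s mol/L dissolves here, [Li^+] = 3s, [PO4^3-] = 0.084 + s ≈ 0.084 (common-ion effect: PO4^3- is already 0.084 M).
Ksp ≈ (3s)^3 × 0.084
s = 8.9 × 10^-4 M
Check: s = 8.9 x 10^-4 ≪ 0.084, so the approximation is valid.

s = 8.9 × 10^-4 M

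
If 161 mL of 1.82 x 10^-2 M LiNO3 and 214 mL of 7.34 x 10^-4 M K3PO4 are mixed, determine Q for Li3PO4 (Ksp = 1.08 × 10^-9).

Total volume = 161 + 214 = 375 mL.
[Li^+] = 1.82 × 10^-2 × (161/375) = 7.814 × 10^-3 M
[PO4^3-] = 7.34 × 10^-4 × (214/375) = 4.189 × 10^-4 M
Li3PO4(s) ⇌ 3 Li^+(aq) + PO4^3-(aq), so Q = [Li^+]^3[PO4^3-]
Q = (7.814 x 10^-3)^3(4.189 × 10^-4) = 2.00 × 10^-10
Q < Ksp, so no precipitate of Li3PO4 forms.

Q = 2.00 x 10^-10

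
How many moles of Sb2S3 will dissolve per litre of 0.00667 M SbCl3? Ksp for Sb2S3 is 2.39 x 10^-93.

Sb2S3(s) <=> 2 Sb^3+ + 3 S^2-
Ksp = [Sb^3+]^2[S^2-]^3
Let s be the molar solubility in this solution. [Sb^3+] = 0.00667 + 2s ≈ 0.00667, [S^2-] = 3s (since Sb^3+ from SbCl3 dominates).
Ksp ≈ (0.00667)^2 × (3s)^3
s = 1.26 × 10^-30 M
Check: 2s = 2.5 × 10^-30 ≪ 0.00667, so the approximation is valid.

s = 1.26e-30 M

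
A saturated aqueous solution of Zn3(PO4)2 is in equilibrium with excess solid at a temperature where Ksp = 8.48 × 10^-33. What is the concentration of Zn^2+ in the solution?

Zn3(PO4)2(s) ⇌ 3 Zn^2+(aq) + 2 PO4^3-(aq)
Ksp = [Zn^2+]^3[PO4^3-]^2
For each mole of Zn3(PO4)2 that dissolves: [Zn^2+] = 3s, [PO4^3-] = 2s.
Substituting: Ksp = (3s)^3(2s)^2 = 108s^5
s^5 = 8.48 × 10^-33 / 108, so s = 1.510 × 10^-7 M
[Zn^2+] = 3s = 4.53 x 10^-7 M

[Zn^2+] ≈ 4.53 x 10^-7 M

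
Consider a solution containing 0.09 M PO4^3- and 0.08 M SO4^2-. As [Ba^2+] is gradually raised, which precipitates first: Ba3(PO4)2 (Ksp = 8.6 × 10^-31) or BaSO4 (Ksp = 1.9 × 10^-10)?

Ba3(PO4)2

Precipitation of each salt starts when its ion product equals its Ksp.
For Ba3(PO4)2: 8.6 × 10^-31 = (0.09)^2 × [Ba^2+]^3  ⇒  [Ba^2+] = 4.7 × 10^-10 M.
For BaSO4: 1.9 × 10^-10 = 0.08 × [Ba^2+]  ⇒  [Ba^2+] = 2.4 x 10^-9 M.
The salt with the lower threshold [Ba^2+] precipitates first: Ba3(PO4)2.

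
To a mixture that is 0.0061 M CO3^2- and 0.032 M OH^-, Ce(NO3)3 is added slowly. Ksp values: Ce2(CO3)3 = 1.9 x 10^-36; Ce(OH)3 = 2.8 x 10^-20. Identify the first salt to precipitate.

Each salt begins to precipitate when Q = Ksp, i.e. when [Ce^3+] reaches its threshold.
For Ce2(CO3)3: 1.9 x 10^-36 = (0.0061)^3 × [Ce^3+]^2  ⇒  [Ce^3+] = 2.9 × 10^-15 M.
For Ce(OH)3: 2.8 x 10^-20 = (0.032)^3 × [Ce^3+]  ⇒  [Ce^3+] = 8.5 × 10^-16 M.
The salt with the lower threshold [Ce^3+] precipitates first: Ce(OH)3.

Ce(OH)3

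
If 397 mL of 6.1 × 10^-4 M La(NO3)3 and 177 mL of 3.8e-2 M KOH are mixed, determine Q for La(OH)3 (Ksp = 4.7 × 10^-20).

Q ≈ 6.8 x 10^-10

Total volume = 397 + 177 = 574 mL.
[La^3+] = 6.1 x 10^-4 × (397/574) = 4.22 × 10^-4 M
[OH^-] = 3.8 x 10^-2 × (177/574) = 1.17 x 10^-2 M
La(OH)3(s) ⇌ La^3+ + 3 OH^-, so Q = [La^3+][OH^-]^3
Q = (4.22 × 10^-4)(1.17 × 10^-2)^3 = 6.8 × 10^-10
Q > Ksp, so La(OH)3 will precipitate.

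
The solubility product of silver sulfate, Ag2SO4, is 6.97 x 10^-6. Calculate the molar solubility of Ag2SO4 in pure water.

s = 1.20 x 10^-2 M

Ag2SO4(s) ⇌ 2 Ag^+(aq) + SO4^2-(aq)
Ksp = [Ag^+]^2[SO4^2-]
Let s = molar solubility. Then [Ag^+] = 2s and [SO4^2-] = s.
Substituting: Ksp = (2s)^2s = 4s^3
s^3 = 6.97 x 10^-6 / 4, so s = 1.20 × 10^-2 M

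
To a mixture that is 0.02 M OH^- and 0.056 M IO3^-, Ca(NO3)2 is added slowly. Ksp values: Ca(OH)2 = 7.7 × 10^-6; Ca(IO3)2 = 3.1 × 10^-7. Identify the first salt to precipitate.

Each salt begins to precipitate when Q = Ksp, i.e. when [Ca^2+] reaches its threshold.
For Ca(OH)2: 7.7 × 10^-6 = (0.02)^2 × [Ca^2+]  ⇒  [Ca^2+] = 1.9 x 10^-2 M.
For Ca(IO3)2: 3.1 × 10^-7 = (0.056)^2 × [Ca^2+]  ⇒  [Ca^2+] = 9.9 × 10^-5 M.
The salt with the lower threshold [Ca^2+] precipitates first: Ca(IO3)2.

Ca(IO3)2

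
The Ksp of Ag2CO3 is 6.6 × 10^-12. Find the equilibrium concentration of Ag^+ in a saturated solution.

2.4e-4 M

Ag2CO3(s) ⇌ 2 Ag^+ + CO3^2-
Ksp = [Ag^+]^2[CO3^2-]
For each mole of Ag2CO3 that dissolves: [Ag^+] = 2s, [CO3^2-] = s.
So Ksp = (2s)^2 × s = 4s^3
Solving, s = (6.6 × 10^-12/4)^(1/3) = 1.18 × 10^-4 M
[Ag^+] = 2s = 2.4 × 10^-4 M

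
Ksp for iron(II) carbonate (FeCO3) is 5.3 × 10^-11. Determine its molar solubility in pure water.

FeCO3(s) <=> Fe^2+(aq) + CO3^2-(aq)
Ksp = [Fe^2+][CO3^2-]
Let s = molar solubility. Then [Fe^2+] = s and [CO3^2-] = s.
Ksp = (s)(s) = s^2
s = (5.3 × 10^-11)^(1/2) = 7.3 × 10^-6 M

7.3 x 10^-6 M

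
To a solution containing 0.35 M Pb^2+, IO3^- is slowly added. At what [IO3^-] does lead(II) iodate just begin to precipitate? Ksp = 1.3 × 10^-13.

Pb(IO3)2(s) <=> Pb^2+ + 2 IO3^-
Ksp = [Pb^2+][IO3^-]^2
Precipitation begins when Q = Ksp. With [Pb^2+] = 0.35 M:
1.3 × 10^-13 = (0.35) × [IO3^-]^2
[IO3^-] = (1.3 × 10^-13 / 3.5 x 10^-1)^(1/2) = 6.1 × 10^-7 M

[IO3^-] ≈ 6.1e-7 M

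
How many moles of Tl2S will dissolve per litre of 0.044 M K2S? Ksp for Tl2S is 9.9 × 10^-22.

Tl2S(s) ⇌ 2 Tl^+ + S^2-
Ksp = [Tl^+]^2[S^2-]
Let s = moles of Tl2S that dissolve per litre. [Tl^+] = 2s, [S^2-] = 0.044 + s ≈ 0.044 (Ksp is small, so little additional dissolves).
Ksp ≈ (2s)^2 × 0.044
s = 7.5 × 10^-11 M
Check: s = 7.5 × 10^-11 ≪ 0.044, so the approximation is valid.

s ≈ 7.5 × 10^-11 M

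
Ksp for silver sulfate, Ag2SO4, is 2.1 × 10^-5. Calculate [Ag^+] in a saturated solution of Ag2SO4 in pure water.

3.5 x 10^-2 M

Ag2SO4(s) ⇌ 2 Ag^+(aq) + SO4^2-(aq)
Ksp = [Ag^+]^2[SO4^2-]
If s mol/L of Ag2SO4 dissolves, [Ag^+] = 2s and [SO4^2-] = s.
So Ksp = (2s)^2 × s = 4s^3
Solving, s = (2.1 × 10^-5/4)^(1/3) = 1.74 × 10^-2 M
[Ag^+] = 2s = 3.5 x 10^-2 M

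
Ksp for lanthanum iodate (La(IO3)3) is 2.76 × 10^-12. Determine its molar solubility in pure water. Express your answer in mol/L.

La(IO3)3(s) ⇌ La^3+(aq) + 3 IO3^-(aq)
Ksp = [La^3+][IO3^-]^3
Let s = molar solubility. Then [La^3+] = s and [IO3^-] = 3s.
Substituting: Ksp = s(3s)^3 = 27s^4
s = (2.76 × 10^-12 / 27)^(1/4) = 5.65 x 10^-4 M

s ≈ 5.65 x 10^-4 M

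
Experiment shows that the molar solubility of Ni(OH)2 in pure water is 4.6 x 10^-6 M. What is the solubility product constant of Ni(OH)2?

Ksp ≈ 3.9 × 10^-16

Ni(OH)2(s) ⇌ Ni^2+(aq) + 2 OH^-(aq)
If s mol/L of Ni(OH)2 dissolves, [Ni^2+] = s and [OH^-] = 2s.
Ksp = [Ni^2+][OH^-]^2
So Ksp = s × (2s)^2 = 4s^3
Ksp = 4 × (4.6 x 10^-6)^3 = 3.9 × 10^-16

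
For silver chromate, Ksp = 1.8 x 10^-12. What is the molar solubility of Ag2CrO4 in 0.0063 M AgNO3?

Ag2CrO4(s) <=> 2 Ag^+(aq) + CrO4^2-(aq)
Ksp = [Ag^+]^2[CrO4^2-]
If s mol/L dissolves here, [Ag^+] = 0.0063 + 2s ≈ 0.0063, [CrO4^2-] = s (since Ag^+ from AgNO3 dominates).
Ksp ≈ (0.0063)^2 × s
s = 4.5 × 10^-8 M
Check: 2s = 9.1 × 10^-8 ≪ 0.0063, so the approximation is valid.

s = 4.5 x 10^-8 M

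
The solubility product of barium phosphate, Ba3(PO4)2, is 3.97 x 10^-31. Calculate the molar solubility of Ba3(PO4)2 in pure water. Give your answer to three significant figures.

3.26 × 10^-7 M

Ba3(PO4)2(s) <=> 3 Ba^2+(aq) + 2 PO4^3-(aq)
Ksp = [Ba^2+]^3[PO4^3-]^2
For each mole of Ba3(PO4)2 that dissolves: [Ba^2+] = 3s, [PO4^3-] = 2s.
So Ksp = (3s)^3 × (2s)^2 = 108s^5
s = (3.97 x 10^-31 / 108)^(1/5) = 3.26 × 10^-7 M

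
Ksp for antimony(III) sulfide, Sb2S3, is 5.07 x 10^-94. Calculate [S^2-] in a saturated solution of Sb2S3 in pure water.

[S^2-] ≈ 2.58e-19 M

Sb2S3(s) ⇌ 2 Sb^3+(aq) + 3 S^2-(aq)
Ksp = [Sb^3+]^2[S^2-]^3
For each mole of Sb2S3 that dissolves: [Sb^3+] = 2s, [S^2-] = 3s.
So Ksp = (2s)^2 × (3s)^3 = 108s^5
s^5 = 5.07 x 10^-94 / 108, so s = 8.596 x 10^-20 M
[S^2-] = 3s = 2.58 × 10^-19 M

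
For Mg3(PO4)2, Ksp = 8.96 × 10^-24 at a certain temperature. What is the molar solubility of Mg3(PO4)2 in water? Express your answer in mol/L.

s ≈ 9.63 × 10^-6 M

Mg3(PO4)2(s) ⇌ 3 Mg^2+ + 2 PO4^3-
Ksp = [Mg^2+]^3[PO4^3-]^2
For each mole of Mg3(PO4)2 that dissolves: [Mg^2+] = 3s, [PO4^3-] = 2s.
Ksp = (3s)^3(2s)^2 = 108s^5
s^5 = 8.96 × 10^-24 / 108, so s = 9.63 × 10^-6 M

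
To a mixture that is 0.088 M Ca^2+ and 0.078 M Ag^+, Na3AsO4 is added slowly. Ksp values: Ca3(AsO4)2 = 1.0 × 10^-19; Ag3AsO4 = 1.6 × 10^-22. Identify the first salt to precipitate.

Ag3AsO4

Each salt begins to precipitate when Q = Ksp, i.e. when [AsO4^3-] reaches its threshold.
For Ca3(AsO4)2: 1.0 × 10^-19 = (0.088)^3 × [AsO4^3-]^2  ⇒  [AsO4^3-] = 1.2 x 10^-8 M.
For Ag3AsO4: 1.6 × 10^-22 = (0.078)^3 × [AsO4^3-]  ⇒  [AsO4^3-] = 3.4 × 10^-19 M.
The salt with the lower threshold [AsO4^3-] precipitates first: Ag3AsO4.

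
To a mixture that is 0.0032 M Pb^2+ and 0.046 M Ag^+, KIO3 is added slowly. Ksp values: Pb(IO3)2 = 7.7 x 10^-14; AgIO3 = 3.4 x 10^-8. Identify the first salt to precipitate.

AgIO3

Each salt begins to precipitate when Q = Ksp, i.e. when [IO3^-] reaches its threshold.
For Pb(IO3)2: 7.7 x 10^-14 = 0.0032 × [IO3^-]^2  ⇒  [IO3^-] = 4.9 × 10^-6 M.
For AgIO3: 3.4 x 10^-8 = 0.046 × [IO3^-]  ⇒  [IO3^-] = 7.4 × 10^-7 M.
The salt with the lower threshold [IO3^-] precipitates first: AgIO3.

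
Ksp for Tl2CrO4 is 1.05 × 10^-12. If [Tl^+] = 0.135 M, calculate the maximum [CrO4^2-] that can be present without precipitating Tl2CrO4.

[CrO4^2-] = 5.76e-11 M

Tl2CrO4(s) <=> 2 Tl^+ + CrO4^2-
Ksp = [Tl^+]^2[CrO4^2-]
Precipitation begins when Q = Ksp. With [Tl^+] = 0.135 M:
1.05 × 10^-12 = (0.135)^2 × [CrO4^2-]
[CrO4^2-] = (1.05 × 10^-12 / 1.823 x 10^-2) = 5.76 × 10^-11 M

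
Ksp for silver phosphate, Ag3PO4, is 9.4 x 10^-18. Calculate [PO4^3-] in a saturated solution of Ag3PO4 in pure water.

[PO4^3-] = 2.4 × 10^-5 M

Ag3PO4(s) ⇌ 3 Ag^+(aq) + PO4^3-(aq)
Ksp = [Ag^+]^3[PO4^3-]
For each mole of Ag3PO4 that dissolves: [Ag^+] = 3s, [PO4^3-] = s.
Substituting: Ksp = (3s)^3s = 27s^4
s = (9.4 x 10^-18 / 27)^(1/4) = 2.43 x 10^-5 M
[PO4^3-] = s = 2.4 × 10^-5 M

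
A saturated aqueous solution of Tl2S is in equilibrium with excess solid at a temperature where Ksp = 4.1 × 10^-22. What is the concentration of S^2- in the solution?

[S^2-] = 4.7 × 10^-8 M

Tl2S(s) ⇌ 2 Tl^+ + S^2-
Ksp = [Tl^+]^2[S^2-]
For each mole of Tl2S that dissolves: [Tl^+] = 2s, [S^2-] = s.
So Ksp = (2s)^2 × s = 4s^3
s^3 = 4.1 × 10^-22 / 4, so s = 4.68 × 10^-8 M
[S^2-] = s = 4.7 × 10^-8 M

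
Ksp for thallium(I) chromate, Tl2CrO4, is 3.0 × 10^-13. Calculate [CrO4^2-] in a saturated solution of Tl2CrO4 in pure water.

[CrO4^2-] = 4.2e-5 M

Tl2CrO4(s) ⇌ 2 Tl^+ + CrO4^2-
Ksp = [Tl^+]^2[CrO4^2-]
For each mole of Tl2CrO4 that dissolves: [Tl^+] = 2s, [CrO4^2-] = s.
So Ksp = (2s)^2 × s = 4s^3
Solving, s = (3.0 × 10^-13/4)^(1/3) = 4.22 × 10^-5 M
[CrO4^2-] = s = 4.2 x 10^-5 M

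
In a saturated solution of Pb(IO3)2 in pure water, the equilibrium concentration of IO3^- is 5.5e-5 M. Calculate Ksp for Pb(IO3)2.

Pb(IO3)2(s) <=> Pb^2+ + 2 IO3^-
Stoichiometry gives [Pb^2+] = (1/2)[IO3^-] = 2.75 × 10^-5 M.
Ksp = [Pb^2+][IO3^-]^2
Ksp = 2.75 × 10^-5 × (5.5 × 10^-5)^2 = 8.3 × 10^-14

Ksp ≈ 8.3e-14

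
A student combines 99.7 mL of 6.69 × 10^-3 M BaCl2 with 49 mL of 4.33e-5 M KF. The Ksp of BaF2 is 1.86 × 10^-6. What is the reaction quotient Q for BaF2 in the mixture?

9.13 × 10^-13

Total volume = 99.7 + 49 = 148.7 mL.
[Ba^2+] = 6.69 x 10^-3 × (99.7/148.7) = 4.485 × 10^-3 M
[F^-] = 4.33 x 10^-5 × (49/148.7) = 1.427 × 10^-5 M
BaF2(s) <=> Ba^2+ + 2 F^-, so Q = [Ba^2+][F^-]^2
Q = (4.485 x 10^-3)(1.427 × 10^-5)^2 = 9.13 × 10^-13
Q < Ksp, so no precipitate of BaF2 forms.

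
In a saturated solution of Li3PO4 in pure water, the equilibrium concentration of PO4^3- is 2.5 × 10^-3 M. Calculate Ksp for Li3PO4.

Ksp = 1.1e-9

Li3PO4(s) <=> 3 Li^+ + PO4^3-
Stoichiometry gives [Li^+] = (3/1)[PO4^3-] = 7.50 × 10^-3 M.
Ksp = [Li^+]^3[PO4^3-]
Ksp = (7.50 x 10^-3)^3 × 2.5 x 10^-3 = 1.1 × 10^-9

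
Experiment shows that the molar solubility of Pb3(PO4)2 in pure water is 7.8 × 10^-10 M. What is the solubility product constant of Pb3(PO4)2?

Pb3(PO4)2(s) ⇌ 3 Pb^2+ + 2 PO4^3-
Let s = molar solubility. Then [Pb^2+] = 3s and [PO4^3-] = 2s.
Ksp = [Pb^2+]^3[PO4^3-]^2
Substituting: Ksp = (3s)^3(2s)^2 = 108s^5
Ksp = 108 × (7.8 × 10^-10)^5 = 3.1 x 10^-44

Ksp = 3.1 × 10^-44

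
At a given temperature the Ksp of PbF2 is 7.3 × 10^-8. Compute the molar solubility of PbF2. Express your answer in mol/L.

PbF2(s) <=> Pb^2+ + 2 F^-
Ksp = [Pb^2+][F^-]^2
For each mole of PbF2 that dissolves: [Pb^2+] = s, [F^-] = 2s.
Ksp = s(2s)^2 = 4s^3
s = (7.3 × 10^-8 / 4)^(1/3) = 2.6 × 10^-3 M

2.6e-3 M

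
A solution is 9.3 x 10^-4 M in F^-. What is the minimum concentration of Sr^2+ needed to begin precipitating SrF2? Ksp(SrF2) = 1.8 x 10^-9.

[Sr^2+] = 2.1 × 10^-3 M

SrF2(s) ⇌ Sr^2+ + 2 F^-
Ksp = [Sr^2+][F^-]^2
Precipitation begins when Q = Ksp. With [F^-] = 9.3 x 10^-4 M:
1.8 x 10^-9 = (9.3 x 10^-4)^2 × [Sr^2+]
[Sr^2+] = (1.8 x 10^-9 / 8.65 x 10^-7) = 2.1 × 10^-3 M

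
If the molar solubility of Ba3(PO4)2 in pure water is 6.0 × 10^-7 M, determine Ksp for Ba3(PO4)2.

Ksp = 8.4 x 10^-30

Ba3(PO4)2(s) <=> 3 Ba^2+(aq) + 2 PO4^3-(aq)
With molar solubility s: [Ba^2+] = 3s, [PO4^3-] = 2s.
Ksp = [Ba^2+]^3[PO4^3-]^2
Substituting: Ksp = (3s)^3(2s)^2 = 108s^5
With s = 6.0 × 10^-7: Ksp = 8.4 × 10^-30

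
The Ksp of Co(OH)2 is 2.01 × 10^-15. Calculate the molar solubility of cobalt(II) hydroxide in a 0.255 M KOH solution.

s ≈ 3.09e-14 M

Co(OH)2(s) ⇌ Co^2+ + 2 OH^-
Ksp = [Co^2+][OH^-]^2
Let s = moles of Co(OH)2 that dissolve per litre. [Co^2+] = s, [OH^-] = 0.255 + 2s ≈ 0.255 (common-ion effect: OH^- is already 0.255 M).
Ksp ≈ s × (0.255)^2
s = 3.09 x 10^-14 M
Check: 2s = 6.2 × 10^-14 ≪ 0.255, so the approximation is valid.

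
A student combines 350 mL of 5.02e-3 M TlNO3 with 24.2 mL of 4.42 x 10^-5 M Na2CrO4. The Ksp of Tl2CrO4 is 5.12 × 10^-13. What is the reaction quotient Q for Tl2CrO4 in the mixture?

Total volume = 350 + 24.2 = 374.2 mL.
[Tl^+] = 5.02 x 10^-3 × (350/374.2) = 4.695 × 10^-3 M
[CrO4^2-] = 4.42 × 10^-5 × (24.2/374.2) = 2.858 x 10^-6 M
Tl2CrO4(s) <=> 2 Tl^+(aq) + CrO4^2-(aq), so Q = [Tl^+]^2[CrO4^2-]
Q = (4.695 × 10^-3)^2(2.858 × 10^-6) = 6.30 x 10^-11
Q > Ksp, so Tl2CrO4 will precipitate.

Q ≈ 6.30 × 10^-11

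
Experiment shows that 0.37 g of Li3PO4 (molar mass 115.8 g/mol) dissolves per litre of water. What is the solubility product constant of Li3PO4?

Molar solubility s = (3.7 × 10^-1 g/L) / (115.8 g/mol) = 3.20 x 10^-3 M.
Li3PO4(s) <=> 3 Li^+(aq) + PO4^3-(aq)
If s mol/L of Li3PO4 dissolves, [Li^+] = 3s and [PO4^3-] = s.
Ksp = [Li^+]^3[PO4^3-]
Substituting: Ksp = (3s)^3s = 27s^4
With s = 3.20 x 10^-3: Ksp = 2.8 x 10^-9

Ksp ≈ 2.8 × 10^-9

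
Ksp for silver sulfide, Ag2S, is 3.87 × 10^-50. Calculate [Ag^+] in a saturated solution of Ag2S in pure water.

[Ag^+] ≈ 4.26 × 10^-17 M

Ag2S(s) ⇌ 2 Ag^+(aq) + S^2-(aq)
Ksp = [Ag^+]^2[S^2-]
If s mol/L of Ag2S dissolves, [Ag^+] = 2s and [S^2-] = s.
So Ksp = (2s)^2 × s = 4s^3
s^3 = 3.87 × 10^-50 / 4, so s = 2.131 x 10^-17 M
[Ag^+] = 2s = 4.26 × 10^-17 M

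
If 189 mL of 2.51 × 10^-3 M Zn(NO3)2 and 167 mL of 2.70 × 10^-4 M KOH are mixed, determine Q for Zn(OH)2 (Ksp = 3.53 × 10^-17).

2.14e-11

Total volume = 189 + 167 = 356 mL.
[Zn^2+] = 2.51 x 10^-3 × (189/356) = 1.333 x 10^-3 M
[OH^-] = 2.70 x 10^-4 × (167/356) = 1.267 × 10^-4 M
Zn(OH)2(s) ⇌ Zn^2+ + 2 OH^-, so Q = [Zn^2+][OH^-]^2
Q = (1.333 × 10^-3)(1.267 × 10^-4)^2 = 2.14 × 10^-11
Q > Ksp, so Zn(OH)2 will precipitate.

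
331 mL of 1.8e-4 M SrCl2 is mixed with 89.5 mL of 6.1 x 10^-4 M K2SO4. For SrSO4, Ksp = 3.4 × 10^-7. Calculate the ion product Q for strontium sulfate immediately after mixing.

1.8 × 10^-8

Total volume = 331 + 89.5 = 420.5 mL.
[Sr^2+] = 1.8 × 10^-4 × (331/420.5) = 1.42 × 10^-4 M
[SO4^2-] = 6.1 × 10^-4 × (89.5/420.5) = 1.30 × 10^-4 M
SrSO4(s) <=> Sr^2+(aq) + SO4^2-(aq), so Q = [Sr^2+][SO4^2-]
Q = (1.42 x 10^-4)(1.30 × 10^-4) = 1.8 × 10^-8
Q < Ksp, so no precipitate of SrSO4 forms.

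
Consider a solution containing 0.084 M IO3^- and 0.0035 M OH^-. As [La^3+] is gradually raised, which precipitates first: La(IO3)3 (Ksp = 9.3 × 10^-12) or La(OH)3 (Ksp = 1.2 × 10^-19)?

Precipitation of each salt starts when its ion product equals its Ksp.
For La(IO3)3: 9.3 × 10^-12 = (0.084)^3 × [La^3+]  ⇒  [La^3+] = 1.6 × 10^-8 M.
For La(OH)3: 1.2 × 10^-19 = (0.0035)^3 × [La^3+]  ⇒  [La^3+] = 2.8 × 10^-12 M.
The salt with the lower threshold [La^3+] precipitates first: La(OH)3.

La(OH)3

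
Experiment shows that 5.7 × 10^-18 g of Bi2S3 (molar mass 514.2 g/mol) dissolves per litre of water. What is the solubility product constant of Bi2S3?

Ksp = 1.8 x 10^-98

Molar solubility s = (5.7 × 10^-18 g/L) / (514.2 g/mol) = 1.11 × 10^-20 M.
Bi2S3(s) ⇌ 2 Bi^3+ + 3 S^2-
If s mol/L of Bi2S3 dissolves, [Bi^3+] = 2s and [S^2-] = 3s.
Ksp = [Bi^3+]^2[S^2-]^3
Substituting: Ksp = (2s)^2(3s)^3 = 108s^5
Ksp = 108 × (1.11 × 10^-20)^5 = 1.8 × 10^-98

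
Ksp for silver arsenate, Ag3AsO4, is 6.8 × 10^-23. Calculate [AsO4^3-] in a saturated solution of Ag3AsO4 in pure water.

1.3e-6 M

Ag3AsO4(s) ⇌ 3 Ag^+ + AsO4^3-
Ksp = [Ag^+]^3[AsO4^3-]
Let s = molar solubility. Then [Ag^+] = 3s and [AsO4^3-] = s.
Substituting: Ksp = (3s)^3s = 27s^4
s = (6.8 × 10^-23 / 27)^(1/4) = 1.26 × 10^-6 M
[AsO4^3-] = s = 1.3 × 10^-6 M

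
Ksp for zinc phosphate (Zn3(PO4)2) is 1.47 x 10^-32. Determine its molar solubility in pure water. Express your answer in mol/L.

1.69 × 10^-7 M

Zn3(PO4)2(s) ⇌ 3 Zn^2+(aq) + 2 PO4^3-(aq)
Ksp = [Zn^2+]^3[PO4^3-]^2
Let s = molar solubility. Then [Zn^2+] = 3s and [PO4^3-] = 2s.
So Ksp = (3s)^3 × (2s)^2 = 108s^5
s = (1.47 x 10^-32 / 108)^(1/5) = 1.69 x 10^-7 M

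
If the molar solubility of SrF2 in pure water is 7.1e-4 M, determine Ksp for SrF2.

SrF2(s) <=> Sr^2+(aq) + 2 F^-(aq)
For each mole of SrF2 that dissolves: [Sr^2+] = s, [F^-] = 2s.
Ksp = [Sr^2+][F^-]^2
So Ksp = s × (2s)^2 = 4s^3
Ksp = 4 × (7.1 x 10^-4)^3 = 1.4 x 10^-9

Ksp ≈ 1.4 × 10^-9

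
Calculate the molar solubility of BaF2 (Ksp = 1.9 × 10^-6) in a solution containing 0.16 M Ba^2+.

s = 1.7e-3 M

BaF2(s) <=> Ba^2+ + 2 F^-
Ksp = [Ba^2+][F^-]^2
If s mol/L dissolves here, [Ba^2+] = 0.16 + s ≈ 0.16, [F^-] = 2s (common-ion effect: Ba^2+ is already 0.16 M).
Ksp ≈ 0.16 × (2s)^2
s = 1.7 × 10^-3 M
Check: s = 1.7 × 10^-3 ≪ 0.16, so the approximation is valid.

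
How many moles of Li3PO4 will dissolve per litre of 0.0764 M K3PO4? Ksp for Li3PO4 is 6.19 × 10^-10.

Li3PO4(s) <=> 3 Li^+ + PO4^3-
Ksp = [Li^+]^3[PO4^3-]
Let s = moles of Li3PO4 that dissolve per litre. [Li^+] = 3s, [PO4^3-] = 0.0764 + s ≈ 0.0764 (common-ion effect: PO4^3- is already 0.0764 M).
Ksp ≈ (3s)^3 × 0.0764
s = 6.69 × 10^-4 M
Check: s = 6.7 x 10^-4 ≪ 0.0764, so the approximation is valid.

s = 6.69 x 10^-4 M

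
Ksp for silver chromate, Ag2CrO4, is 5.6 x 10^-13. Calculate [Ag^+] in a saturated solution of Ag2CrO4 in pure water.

Ag2CrO4(s) <=> 2 Ag^+ + CrO4^2-
Ksp = [Ag^+]^2[CrO4^2-]
With molar solubility s: [Ag^+] = 2s, [CrO4^2-] = s.
So Ksp = (2s)^2 × s = 4s^3
s^3 = 5.6 x 10^-13 / 4, so s = 5.19 × 10^-5 M
[Ag^+] = 2s = 1.0 × 10^-4 M

[Ag^+] ≈ 1.0 × 10^-4 M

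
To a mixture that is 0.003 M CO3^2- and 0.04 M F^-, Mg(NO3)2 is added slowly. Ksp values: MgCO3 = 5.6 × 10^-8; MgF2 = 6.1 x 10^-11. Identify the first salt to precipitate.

Precipitation of each salt starts when its ion product equals its Ksp.
For MgCO3: 5.6 × 10^-8 = 0.003 × [Mg^2+]  ⇒  [Mg^2+] = 1.9 × 10^-5 M.
For MgF2: 6.1 x 10^-11 = (0.04)^2 × [Mg^2+]  ⇒  [Mg^2+] = 3.8 x 10^-8 M.
The salt with the lower threshold [Mg^2+] precipitates first: MgF2.

MgF2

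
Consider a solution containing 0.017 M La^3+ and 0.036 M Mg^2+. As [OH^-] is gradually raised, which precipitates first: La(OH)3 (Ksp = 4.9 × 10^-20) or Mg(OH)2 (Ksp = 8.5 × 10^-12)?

La(OH)3

Each salt begins to precipitate when Q = Ksp, i.e. when [OH^-] reaches its threshold.
For La(OH)3: 4.9 × 10^-20 = 0.017 × [OH^-]^3  ⇒  [OH^-] = 1.4 × 10^-6 M.
For Mg(OH)2: 8.5 × 10^-12 = 0.036 × [OH^-]^2  ⇒  [OH^-] = 1.5 × 10^-5 M.
The salt with the lower threshold [OH^-] precipitates first: La(OH)3.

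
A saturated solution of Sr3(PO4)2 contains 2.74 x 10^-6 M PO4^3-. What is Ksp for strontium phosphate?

Sr3(PO4)2(s) <=> 3 Sr^2+(aq) + 2 PO4^3-(aq)
Stoichiometry gives [Sr^2+] = (3/2)[PO4^3-] = 4.110 x 10^-6 M.
Ksp = [Sr^2+]^3[PO4^3-]^2
Ksp = (4.110 × 10^-6)^3 × (2.74 × 10^-6)^2 = 5.21 × 10^-28

5.21e-28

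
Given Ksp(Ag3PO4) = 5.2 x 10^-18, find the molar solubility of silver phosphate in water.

Ag3PO4(s) ⇌ 3 Ag^+(aq) + PO4^3-(aq)
Ksp = [Ag^+]^3[PO4^3-]
With molar solubility s: [Ag^+] = 3s, [PO4^3-] = s.
Ksp = (3s)^3s = 27s^4
Solving, s = (5.2 x 10^-18/27)^(1/4) = 2.1 x 10^-5 M

2.1 × 10^-5 M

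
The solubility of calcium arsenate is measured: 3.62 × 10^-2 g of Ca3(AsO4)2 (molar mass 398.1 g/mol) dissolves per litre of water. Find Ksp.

Molar solubility s = (3.62 x 10^-2 g/L) / (398.1 g/mol) = 9.093 x 10^-5 M.
Ca3(AsO4)2(s) ⇌ 3 Ca^2+(aq) + 2 AsO4^3-(aq)
If s mol/L of Ca3(AsO4)2 dissolves, [Ca^2+] = 3s and [AsO4^3-] = 2s.
Ksp = [Ca^2+]^3[AsO4^3-]^2
Ksp = (3s)^3(2s)^2 = 108s^5
Ksp = 108 × (9.093 × 10^-5)^5 = 6.71 × 10^-19

Ksp ≈ 6.71e-19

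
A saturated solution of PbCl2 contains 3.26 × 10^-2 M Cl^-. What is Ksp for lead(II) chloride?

PbCl2(s) ⇌ Pb^2+(aq) + 2 Cl^-(aq)
Stoichiometry gives [Pb^2+] = (1/2)[Cl^-] = 1.630 × 10^-2 M.
Ksp = [Pb^2+][Cl^-]^2
Ksp = 1.630 × 10^-2 × (3.26 × 10^-2)^2 = 1.73 x 10^-5

Ksp = 1.73e-5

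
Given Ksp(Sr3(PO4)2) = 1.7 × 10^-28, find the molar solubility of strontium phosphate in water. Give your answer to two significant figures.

1.1 x 10^-6 M

Sr3(PO4)2(s) ⇌ 3 Sr^2+(aq) + 2 PO4^3-(aq)
Ksp = [Sr^2+]^3[PO4^3-]^2
If s mol/L of Sr3(PO4)2 dissolves, [Sr^2+] = 3s and [PO4^3-] = 2s.
So Ksp = (3s)^3 × (2s)^2 = 108s^5
Solving, s = (1.7 × 10^-28/108)^(1/5) = 1.1 × 10^-6 M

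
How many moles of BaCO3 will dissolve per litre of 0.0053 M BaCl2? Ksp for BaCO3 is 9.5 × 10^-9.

BaCO3(s) <=> Ba^2+ + CO3^2-
Ksp = [Ba^2+][CO3^2-]
Let s be the molar solubility in this solution. [Ba^2+] = 0.0053 + s ≈ 0.0053, [CO3^2-] = s (since Ba^2+ from BaCl2 dominates).
Ksp ≈ 0.0053 × s
s = 1.8 × 10^-6 M
Check: s = 1.8 x 10^-6 ≪ 0.0053, so the approximation is valid.

s = 1.8 × 10^-6 M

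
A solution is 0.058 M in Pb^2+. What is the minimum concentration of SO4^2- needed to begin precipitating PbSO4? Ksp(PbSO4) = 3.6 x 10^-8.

[SO4^2-] ≈ 6.2 × 10^-7 M

PbSO4(s) ⇌ Pb^2+ + SO4^2-
Ksp = [Pb^2+][SO4^2-]
Precipitation begins when Q = Ksp. With [Pb^2+] = 0.058 M:
3.6 x 10^-8 = (0.058) × [SO4^2-]
[SO4^2-] = (3.6 x 10^-8 / 5.8 × 10^-2) = 6.2 × 10^-7 M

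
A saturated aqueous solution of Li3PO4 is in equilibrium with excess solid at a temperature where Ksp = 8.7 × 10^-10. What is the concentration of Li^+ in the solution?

[Li^+] ≈ 7.1 × 10^-3 M

Li3PO4(s) <=> 3 Li^+(aq) + PO4^3-(aq)
Ksp = [Li^+]^3[PO4^3-]
For each mole of Li3PO4 that dissolves: [Li^+] = 3s, [PO4^3-] = s.
So Ksp = (3s)^3 × s = 27s^4
Solving, s = (8.7 × 10^-10/27)^(1/4) = 2.38 × 10^-3 M
[Li^+] = 3s = 7.1 x 10^-3 M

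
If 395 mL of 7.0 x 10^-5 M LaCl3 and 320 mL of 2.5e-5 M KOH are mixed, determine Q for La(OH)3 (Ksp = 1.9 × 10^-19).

5.4 × 10^-20

Total volume = 395 + 320 = 715 mL.
[La^3+] = 7.0 × 10^-5 × (395/715) = 3.87 x 10^-5 M
[OH^-] = 2.5 × 10^-5 × (320/715) = 1.12 x 10^-5 M
La(OH)3(s) <=> La^3+ + 3 OH^-, so Q = [La^3+][OH^-]^3
Q = (3.87 × 10^-5)(1.12 × 10^-5)^3 = 5.4 × 10^-20
Q < Ksp, so no precipitate of La(OH)3 forms.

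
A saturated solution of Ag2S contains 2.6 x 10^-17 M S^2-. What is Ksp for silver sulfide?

Ag2S(s) ⇌ 2 Ag^+(aq) + S^2-(aq)
Stoichiometry gives [Ag^+] = (2/1)[S^2-] = 5.20 x 10^-17 M.
Ksp = [Ag^+]^2[S^2-]
Ksp = (5.20 x 10^-17)^2 × 2.6 x 10^-17 = 7.0 × 10^-50

Ksp = 7.0e-50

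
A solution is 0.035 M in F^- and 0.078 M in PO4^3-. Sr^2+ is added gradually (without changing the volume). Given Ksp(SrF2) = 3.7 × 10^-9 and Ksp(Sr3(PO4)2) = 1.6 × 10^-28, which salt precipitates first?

Each salt begins to precipitate when Q = Ksp, i.e. when [Sr^2+] reaches its threshold.
For SrF2: 3.7 × 10^-9 = (0.035)^2 × [Sr^2+]  ⇒  [Sr^2+] = 3.0 × 10^-6 M.
For Sr3(PO4)2: 1.6 × 10^-28 = (0.078)^2 × [Sr^2+]^3  ⇒  [Sr^2+] = 3.0 × 10^-9 M.
The salt with the lower threshold [Sr^2+] precipitates first: Sr3(PO4)2.

Sr3(PO4)2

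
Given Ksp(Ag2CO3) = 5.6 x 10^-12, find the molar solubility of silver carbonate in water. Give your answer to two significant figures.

Ag2CO3(s) ⇌ 2 Ag^+ + CO3^2-
Ksp = [Ag^+]^2[CO3^2-]
For each mole of Ag2CO3 that dissolves: [Ag^+] = 2s, [CO3^2-] = s.
Substituting: Ksp = (2s)^2s = 4s^3
s^3 = 5.6 x 10^-12 / 4, so s = 1.1 × 10^-4 M

s ≈ 1.1 × 10^-4 M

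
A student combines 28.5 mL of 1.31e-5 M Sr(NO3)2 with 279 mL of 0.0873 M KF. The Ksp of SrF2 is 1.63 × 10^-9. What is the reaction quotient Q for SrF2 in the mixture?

7.62e-9

Total volume = 28.5 + 279 = 307.5 mL.
[Sr^2+] = 1.31 × 10^-5 × (28.5/307.5) = 1.214 x 10^-6 M
[F^-] = 8.73 × 10^-2 × (279/307.5) = 7.921 × 10^-2 M
SrF2(s) ⇌ Sr^2+ + 2 F^-, so Q = [Sr^2+][F^-]^2
Q = (1.214 × 10^-6)(7.921 × 10^-2)^2 = 7.62 × 10^-9
Q > Ksp, so SrF2 will precipitate.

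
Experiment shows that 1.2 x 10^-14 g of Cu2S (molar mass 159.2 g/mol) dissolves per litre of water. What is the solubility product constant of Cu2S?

Molar solubility s = (1.2 x 10^-14 g/L) / (159.2 g/mol) = 7.54 x 10^-17 M.
Cu2S(s) ⇌ 2 Cu^+(aq) + S^2-(aq)
Let s = molar solubility. Then [Cu^+] = 2s and [S^2-] = s.
Ksp = [Cu^+]^2[S^2-]
Ksp = (2s)^2s = 4s^3
Ksp = 4 × (7.54 × 10^-17)^3 = 1.7 × 10^-48

Ksp ≈ 1.7 x 10^-48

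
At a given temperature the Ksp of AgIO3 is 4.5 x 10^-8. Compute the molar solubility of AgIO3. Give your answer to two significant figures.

AgIO3(s) ⇌ Ag^+(aq) + IO3^-(aq)
Ksp = [Ag^+][IO3^-]
For each mole of AgIO3 that dissolves: [Ag^+] = s, [IO3^-] = s.
Ksp = (s)(s) = s^2
s = (4.5 x 10^-8)^(1/2) = 2.1 x 10^-4 M

2.1 × 10^-4 M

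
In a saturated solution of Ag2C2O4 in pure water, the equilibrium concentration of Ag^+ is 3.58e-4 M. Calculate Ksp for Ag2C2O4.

Ksp ≈ 2.29e-11

Ag2C2O4(s) <=> 2 Ag^+ + C2O4^2-
Stoichiometry gives [C2O4^2-] = (1/2)[Ag^+] = 1.790 x 10^-4 M.
Ksp = [Ag^+]^2[C2O4^2-]
Ksp = (3.58 × 10^-4)^2 × 1.790 × 10^-4 = 2.29 × 10^-11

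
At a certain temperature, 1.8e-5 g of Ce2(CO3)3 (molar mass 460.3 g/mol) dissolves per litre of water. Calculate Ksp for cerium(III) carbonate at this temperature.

Molar solubility s = (1.8 × 10^-5 g/L) / (460.3 g/mol) = 3.91 × 10^-8 M.
Ce2(CO3)3(s) ⇌ 2 Ce^3+(aq) + 3 CO3^2-(aq)
With molar solubility s: [Ce^3+] = 2s, [CO3^2-] = 3s.
Ksp = [Ce^3+]^2[CO3^2-]^3
So Ksp = (2s)^2 × (3s)^3 = 108s^5
Ksp = 108 × (3.91 × 10^-8)^5 = 9.9 × 10^-36

9.9 x 10^-36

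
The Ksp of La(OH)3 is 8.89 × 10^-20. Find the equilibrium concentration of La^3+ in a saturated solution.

La(OH)3(s) ⇌ La^3+(aq) + 3 OH^-(aq)
Ksp = [La^3+][OH^-]^3
For each mole of La(OH)3 that dissolves: [La^3+] = s, [OH^-] = 3s.
So Ksp = s × (3s)^3 = 27s^4
s = (8.89 × 10^-20 / 27)^(1/4) = 7.575 × 10^-6 M
[La^3+] = s = 7.58 × 10^-6 M

[La^3+] = 7.58e-6 M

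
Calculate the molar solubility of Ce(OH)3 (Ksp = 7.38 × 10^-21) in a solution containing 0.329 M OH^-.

Ce(OH)3(s) ⇌ Ce^3+ + 3 OH^-
Ksp = [Ce^3+][OH^-]^3
Let s be the molar solubility in this solution. [Ce^3+] = s, [OH^-] = 0.329 + 3s ≈ 0.329 (Ksp is small, so little additional dissolves).
Ksp ≈ s × (0.329)^3
s = 2.07 × 10^-19 M
Check: 3s = 6.2 x 10^-19 ≪ 0.329, so the approximation is valid.

2.07e-19 M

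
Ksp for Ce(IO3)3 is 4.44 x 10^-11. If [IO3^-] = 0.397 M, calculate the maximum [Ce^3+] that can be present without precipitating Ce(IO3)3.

Ce(IO3)3(s) <=> Ce^3+ + 3 IO3^-
Ksp = [Ce^3+][IO3^-]^3
Precipitation begins when Q = Ksp. With [IO3^-] = 0.397 M:
4.44 x 10^-11 = (0.397)^3 × [Ce^3+]
[Ce^3+] = (4.44 x 10^-11 / 6.257 × 10^-2) = 7.10 × 10^-10 M

[Ce^3+] = 7.10 × 10^-10 M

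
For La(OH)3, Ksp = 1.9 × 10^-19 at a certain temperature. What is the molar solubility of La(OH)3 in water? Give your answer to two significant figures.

s = 9.2 x 10^-6 M

La(OH)3(s) ⇌ La^3+(aq) + 3 OH^-(aq)
Ksp = [La^3+][OH^-]^3
Let s = molar solubility. Then [La^3+] = s and [OH^-] = 3s.
Substituting: Ksp = s(3s)^3 = 27s^4
Solving, s = (1.9 × 10^-19/27)^(1/4) = 9.2 × 10^-6 M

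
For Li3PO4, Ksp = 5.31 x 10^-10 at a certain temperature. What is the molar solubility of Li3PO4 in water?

s = 2.11 × 10^-3 M

Li3PO4(s) ⇌ 3 Li^+(aq) + PO4^3-(aq)
Ksp = [Li^+]^3[PO4^3-]
With molar solubility s: [Li^+] = 3s, [PO4^3-] = s.
Substituting: Ksp = (3s)^3s = 27s^4
s^4 = 5.31 x 10^-10 / 27, so s = 2.11 × 10^-3 M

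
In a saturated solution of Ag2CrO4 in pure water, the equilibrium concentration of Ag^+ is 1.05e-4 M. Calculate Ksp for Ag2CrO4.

5.79 × 10^-13

Ag2CrO4(s) <=> 2 Ag^+ + CrO4^2-
Stoichiometry gives [CrO4^2-] = (1/2)[Ag^+] = 5.250 × 10^-5 M.
Ksp = [Ag^+]^2[CrO4^2-]
Ksp = (1.05 × 10^-4)^2 × 5.250 × 10^-5 = 5.79 x 10^-13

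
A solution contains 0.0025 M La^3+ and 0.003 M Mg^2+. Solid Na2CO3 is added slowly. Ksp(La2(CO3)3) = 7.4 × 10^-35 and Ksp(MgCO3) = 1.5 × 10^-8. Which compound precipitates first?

Each salt begins to precipitate when Q = Ksp, i.e. when [CO3^2-] reaches its threshold.
For La2(CO3)3: 7.4 × 10^-35 = (0.0025)^2 × [CO3^2-]^3  ⇒  [CO3^2-] = 2.3 × 10^-10 M.
For MgCO3: 1.5 × 10^-8 = 0.003 × [CO3^2-]  ⇒  [CO3^2-] = 5.0 × 10^-6 M.
The salt with the lower threshold [CO3^2-] precipitates first: La2(CO3)3.

La2(CO3)3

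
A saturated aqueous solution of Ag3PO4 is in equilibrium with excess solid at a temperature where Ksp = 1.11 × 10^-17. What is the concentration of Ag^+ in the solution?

7.60 × 10^-5 M

Ag3PO4(s) ⇌ 3 Ag^+(aq) + PO4^3-(aq)
Ksp = [Ag^+]^3[PO4^3-]
Let s = molar solubility. Then [Ag^+] = 3s and [PO4^3-] = s.
Ksp = (3s)^3s = 27s^4
s = (1.11 × 10^-17 / 27)^(1/4) = 2.532 x 10^-5 M
[Ag^+] = 3s = 7.60 x 10^-5 M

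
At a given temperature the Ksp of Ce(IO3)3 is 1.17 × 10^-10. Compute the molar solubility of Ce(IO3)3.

Ce(IO3)3(s) ⇌ Ce^3+(aq) + 3 IO3^-(aq)
Ksp = [Ce^3+][IO3^-]^3
Let s = molar solubility. Then [Ce^3+] = s and [IO3^-] = 3s.
Substituting: Ksp = s(3s)^3 = 27s^4
s = (1.17 × 10^-10 / 27)^(1/4) = 1.44 x 10^-3 M

s = 1.44e-3 M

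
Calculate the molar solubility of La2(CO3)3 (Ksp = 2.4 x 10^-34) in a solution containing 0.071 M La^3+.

La2(CO3)3(s) ⇌ 2 La^3+ + 3 CO3^2-
Ksp = [La^3+]^2[CO3^2-]^3
Let s be the molar solubility in this solution. [La^3+] = 0.071 + 2s ≈ 0.071, [CO3^2-] = 3s (Ksp is small, so little additional dissolves).
Ksp ≈ (0.071)^2 × (3s)^3
s = 1.2 × 10^-11 M
Check: 2s = 2.4 × 10^-11 ≪ 0.071, so the approximation is valid.

s ≈ 1.2e-11 M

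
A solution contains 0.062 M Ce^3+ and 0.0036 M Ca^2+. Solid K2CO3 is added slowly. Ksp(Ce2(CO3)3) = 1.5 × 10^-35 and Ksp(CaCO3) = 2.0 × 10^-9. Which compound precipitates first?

Ce2(CO3)3

Precipitation of each salt starts when its ion product equals its Ksp.
For Ce2(CO3)3: 1.5 × 10^-35 = (0.062)^2 × [CO3^2-]^3  ⇒  [CO3^2-] = 1.6 × 10^-11 M.
For CaCO3: 2.0 × 10^-9 = 0.0036 × [CO3^2-]  ⇒  [CO3^2-] = 5.6 × 10^-7 M.
The salt with the lower threshold [CO3^2-] precipitates first: Ce2(CO3)3.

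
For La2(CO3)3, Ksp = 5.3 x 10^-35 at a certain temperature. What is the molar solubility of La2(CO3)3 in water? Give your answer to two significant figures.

La2(CO3)3(s) <=> 2 La^3+ + 3 CO3^2-
Ksp = [La^3+]^2[CO3^2-]^3
With molar solubility s: [La^3+] = 2s, [CO3^2-] = 3s.
Substituting: Ksp = (2s)^2(3s)^3 = 108s^5
Solving, s = (5.3 x 10^-35/108)^(1/5) = 5.5 × 10^-8 M

5.5e-8 M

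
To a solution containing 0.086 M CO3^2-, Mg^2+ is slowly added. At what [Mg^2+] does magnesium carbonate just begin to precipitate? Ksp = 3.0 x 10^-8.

MgCO3(s) ⇌ Mg^2+ + CO3^2-
Ksp = [Mg^2+][CO3^2-]
Precipitation begins when Q = Ksp. With [CO3^2-] = 0.086 M:
3.0 x 10^-8 = (0.086) × [Mg^2+]
[Mg^2+] = (3.0 x 10^-8 / 8.6 × 10^-2) = 3.5 × 10^-7 M

[Mg^2+] = 3.5 × 10^-7 M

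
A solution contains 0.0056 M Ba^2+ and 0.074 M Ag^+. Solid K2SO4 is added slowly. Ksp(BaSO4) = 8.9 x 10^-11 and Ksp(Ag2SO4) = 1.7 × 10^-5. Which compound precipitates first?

BaSO4

Each salt begins to precipitate when Q = Ksp, i.e. when [SO4^2-] reaches its threshold.
For BaSO4: 8.9 x 10^-11 = 0.0056 × [SO4^2-]  ⇒  [SO4^2-] = 1.6 × 10^-8 M.
For Ag2SO4: 1.7 × 10^-5 = (0.074)^2 × [SO4^2-]  ⇒  [SO4^2-] = 3.1 × 10^-3 M.
The salt with the lower threshold [SO4^2-] precipitates first: BaSO4.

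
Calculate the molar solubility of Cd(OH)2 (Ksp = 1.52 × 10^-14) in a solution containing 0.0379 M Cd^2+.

Cd(OH)2(s) <=> Cd^2+ + 2 OH^-
Ksp = [Cd^2+][OH^-]^2
Let s be the molar solubility in this solution. [Cd^2+] = 0.0379 + s ≈ 0.0379, [OH^-] = 2s (common-ion effect: Cd^2+ is already 0.0379 M).
Ksp ≈ 0.0379 × (2s)^2
s = 3.17 × 10^-7 M
Check: s = 3.2 × 10^-7 ≪ 0.0379, so the approximation is valid.

s = 3.17e-7 M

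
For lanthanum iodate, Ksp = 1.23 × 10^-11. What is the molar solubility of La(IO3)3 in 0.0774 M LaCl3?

1.81 × 10^-4 M

La(IO3)3(s) ⇌ La^3+ + 3 IO3^-
Ksp = [La^3+][IO3^-]^3
Let s = moles of La(IO3)3 that dissolve per litre. [La^3+] = 0.0774 + s ≈ 0.0774, [IO3^-] = 3s (Ksp is small, so little additional dissolves).
Ksp ≈ 0.0774 × (3s)^3
s = 1.81 × 10^-4 M
Check: s = 1.8 × 10^-4 ≪ 0.0774, so the approximation is valid.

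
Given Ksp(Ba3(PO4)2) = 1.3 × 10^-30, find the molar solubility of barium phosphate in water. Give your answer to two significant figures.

Ba3(PO4)2(s) ⇌ 3 Ba^2+(aq) + 2 PO4^3-(aq)
Ksp = [Ba^2+]^3[PO4^3-]^2
If s mol/L of Ba3(PO4)2 dissolves, [Ba^2+] = 3s and [PO4^3-] = 2s.
So Ksp = (3s)^3 × (2s)^2 = 108s^5
s = (1.3 × 10^-30 / 108)^(1/5) = 4.1 × 10^-7 M

s = 4.1 × 10^-7 M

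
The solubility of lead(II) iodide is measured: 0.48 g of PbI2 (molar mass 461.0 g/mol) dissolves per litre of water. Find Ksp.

4.5e-9

Molar solubility s = (4.8 × 10^-1 g/L) / (461.0 g/mol) = 1.04 x 10^-3 M.
PbI2(s) <=> Pb^2+ + 2 I^-
For each mole of PbI2 that dissolves: [Pb^2+] = s, [I^-] = 2s.
Ksp = [Pb^2+][I^-]^2
Substituting: Ksp = s(2s)^2 = 4s^3
Ksp = 4 × (1.04 x 10^-3)^3 = 4.5 x 10^-9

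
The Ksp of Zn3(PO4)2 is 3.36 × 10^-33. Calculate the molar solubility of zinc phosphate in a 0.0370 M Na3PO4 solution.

Zn3(PO4)2(s) ⇌ 3 Zn^2+ + 2 PO4^3-
Ksp = [Zn^2+]^3[PO4^3-]^2
Let s be the molar solubility in this solution. [Zn^2+] = 3s, [PO4^3-] = 0.0370 + 2s ≈ 0.0370 (since PO4^3- from Na3PO4 dominates).
Ksp ≈ (3s)^3 × (0.0370)^2
s = 4.50 × 10^-11 M
Check: 2s = 9.0 × 10^-11 ≪ 0.0370, so the approximation is valid.

s = 4.50 × 10^-11 M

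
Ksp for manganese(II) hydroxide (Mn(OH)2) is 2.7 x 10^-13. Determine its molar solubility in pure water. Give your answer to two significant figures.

Mn(OH)2(s) <=> Mn^2+ + 2 OH^-
Ksp = [Mn^2+][OH^-]^2
Let s = molar solubility. Then [Mn^2+] = s and [OH^-] = 2s.
Ksp = s(2s)^2 = 4s^3
Solving, s = (2.7 x 10^-13/4)^(1/3) = 4.1 × 10^-5 M

4.1 × 10^-5 M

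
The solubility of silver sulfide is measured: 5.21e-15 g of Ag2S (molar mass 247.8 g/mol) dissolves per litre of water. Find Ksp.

Molar solubility s = (5.21 x 10^-15 g/L) / (247.8 g/mol) = 2.103 x 10^-17 M.
Ag2S(s) ⇌ 2 Ag^+ + S^2-
Let s = molar solubility. Then [Ag^+] = 2s and [S^2-] = s.
Ksp = [Ag^+]^2[S^2-]
So Ksp = (2s)^2 × s = 4s^3
With s = 2.103 x 10^-17: Ksp = 3.72 x 10^-50

Ksp ≈ 3.72 x 10^-50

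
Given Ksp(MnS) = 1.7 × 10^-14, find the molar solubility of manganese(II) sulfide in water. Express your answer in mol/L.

s = 1.3e-7 M

MnS(s) ⇌ Mn^2+(aq) + S^2-(aq)
Ksp = [Mn^2+][S^2-]
Let s = molar solubility. Then [Mn^2+] = s and [S^2-] = s.
Ksp = s^2
s = (1.7 × 10^-14)^(1/2) = 1.3 x 10^-7 M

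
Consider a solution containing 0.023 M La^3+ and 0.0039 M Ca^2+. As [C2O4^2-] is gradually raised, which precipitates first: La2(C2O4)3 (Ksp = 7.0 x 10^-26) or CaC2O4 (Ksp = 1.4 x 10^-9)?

Precipitation of each salt starts when its ion product equals its Ksp.
For La2(C2O4)3: 7.0 x 10^-26 = (0.023)^2 × [C2O4^2-]^3  ⇒  [C2O4^2-] = 5.1 × 10^-8 M.
For CaC2O4: 1.4 x 10^-9 = 0.0039 × [C2O4^2-]  ⇒  [C2O4^2-] = 3.6 × 10^-7 M.
The salt with the lower threshold [C2O4^2-] precipitates first: La2(C2O4)3.

La2(C2O4)3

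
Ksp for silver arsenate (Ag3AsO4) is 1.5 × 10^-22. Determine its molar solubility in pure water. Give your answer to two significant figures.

Ag3AsO4(s) ⇌ 3 Ag^+(aq) + AsO4^3-(aq)
Ksp = [Ag^+]^3[AsO4^3-]
With molar solubility s: [Ag^+] = 3s, [AsO4^3-] = s.
Substituting: Ksp = (3s)^3s = 27s^4
s^4 = 1.5 × 10^-22 / 27, so s = 1.5 x 10^-6 M

s = 1.5e-6 M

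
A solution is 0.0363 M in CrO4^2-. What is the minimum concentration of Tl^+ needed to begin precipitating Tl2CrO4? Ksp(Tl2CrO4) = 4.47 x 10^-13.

3.51 × 10^-6 M

Tl2CrO4(s) <=> 2 Tl^+(aq) + CrO4^2-(aq)
Ksp = [Tl^+]^2[CrO4^2-]
Precipitation begins when Q = Ksp. With [CrO4^2-] = 0.0363 M:
4.47 x 10^-13 = (0.0363) × [Tl^+]^2
[Tl^+] = (4.47 x 10^-13 / 3.63 × 10^-2)^(1/2) = 3.51 × 10^-6 M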